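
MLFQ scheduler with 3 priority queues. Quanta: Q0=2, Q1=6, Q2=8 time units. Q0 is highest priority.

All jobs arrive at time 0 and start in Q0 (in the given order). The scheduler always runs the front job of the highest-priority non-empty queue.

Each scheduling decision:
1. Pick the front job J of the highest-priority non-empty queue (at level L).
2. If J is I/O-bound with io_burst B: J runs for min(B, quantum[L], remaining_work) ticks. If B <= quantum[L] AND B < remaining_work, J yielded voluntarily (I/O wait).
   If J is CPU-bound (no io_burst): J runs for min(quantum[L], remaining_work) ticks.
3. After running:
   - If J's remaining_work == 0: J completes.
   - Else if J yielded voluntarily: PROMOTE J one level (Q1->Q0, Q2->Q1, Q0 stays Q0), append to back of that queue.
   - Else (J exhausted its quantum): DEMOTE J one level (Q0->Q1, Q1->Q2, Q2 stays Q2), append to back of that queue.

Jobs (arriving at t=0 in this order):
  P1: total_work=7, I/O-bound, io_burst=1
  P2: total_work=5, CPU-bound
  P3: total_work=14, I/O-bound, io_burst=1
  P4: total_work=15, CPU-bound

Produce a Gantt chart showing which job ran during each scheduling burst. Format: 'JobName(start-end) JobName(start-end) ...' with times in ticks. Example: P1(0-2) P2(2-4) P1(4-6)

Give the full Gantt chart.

Answer: P1(0-1) P2(1-3) P3(3-4) P4(4-6) P1(6-7) P3(7-8) P1(8-9) P3(9-10) P1(10-11) P3(11-12) P1(12-13) P3(13-14) P1(14-15) P3(15-16) P1(16-17) P3(17-18) P3(18-19) P3(19-20) P3(20-21) P3(21-22) P3(22-23) P3(23-24) P3(24-25) P2(25-28) P4(28-34) P4(34-41)

Derivation:
t=0-1: P1@Q0 runs 1, rem=6, I/O yield, promote→Q0. Q0=[P2,P3,P4,P1] Q1=[] Q2=[]
t=1-3: P2@Q0 runs 2, rem=3, quantum used, demote→Q1. Q0=[P3,P4,P1] Q1=[P2] Q2=[]
t=3-4: P3@Q0 runs 1, rem=13, I/O yield, promote→Q0. Q0=[P4,P1,P3] Q1=[P2] Q2=[]
t=4-6: P4@Q0 runs 2, rem=13, quantum used, demote→Q1. Q0=[P1,P3] Q1=[P2,P4] Q2=[]
t=6-7: P1@Q0 runs 1, rem=5, I/O yield, promote→Q0. Q0=[P3,P1] Q1=[P2,P4] Q2=[]
t=7-8: P3@Q0 runs 1, rem=12, I/O yield, promote→Q0. Q0=[P1,P3] Q1=[P2,P4] Q2=[]
t=8-9: P1@Q0 runs 1, rem=4, I/O yield, promote→Q0. Q0=[P3,P1] Q1=[P2,P4] Q2=[]
t=9-10: P3@Q0 runs 1, rem=11, I/O yield, promote→Q0. Q0=[P1,P3] Q1=[P2,P4] Q2=[]
t=10-11: P1@Q0 runs 1, rem=3, I/O yield, promote→Q0. Q0=[P3,P1] Q1=[P2,P4] Q2=[]
t=11-12: P3@Q0 runs 1, rem=10, I/O yield, promote→Q0. Q0=[P1,P3] Q1=[P2,P4] Q2=[]
t=12-13: P1@Q0 runs 1, rem=2, I/O yield, promote→Q0. Q0=[P3,P1] Q1=[P2,P4] Q2=[]
t=13-14: P3@Q0 runs 1, rem=9, I/O yield, promote→Q0. Q0=[P1,P3] Q1=[P2,P4] Q2=[]
t=14-15: P1@Q0 runs 1, rem=1, I/O yield, promote→Q0. Q0=[P3,P1] Q1=[P2,P4] Q2=[]
t=15-16: P3@Q0 runs 1, rem=8, I/O yield, promote→Q0. Q0=[P1,P3] Q1=[P2,P4] Q2=[]
t=16-17: P1@Q0 runs 1, rem=0, completes. Q0=[P3] Q1=[P2,P4] Q2=[]
t=17-18: P3@Q0 runs 1, rem=7, I/O yield, promote→Q0. Q0=[P3] Q1=[P2,P4] Q2=[]
t=18-19: P3@Q0 runs 1, rem=6, I/O yield, promote→Q0. Q0=[P3] Q1=[P2,P4] Q2=[]
t=19-20: P3@Q0 runs 1, rem=5, I/O yield, promote→Q0. Q0=[P3] Q1=[P2,P4] Q2=[]
t=20-21: P3@Q0 runs 1, rem=4, I/O yield, promote→Q0. Q0=[P3] Q1=[P2,P4] Q2=[]
t=21-22: P3@Q0 runs 1, rem=3, I/O yield, promote→Q0. Q0=[P3] Q1=[P2,P4] Q2=[]
t=22-23: P3@Q0 runs 1, rem=2, I/O yield, promote→Q0. Q0=[P3] Q1=[P2,P4] Q2=[]
t=23-24: P3@Q0 runs 1, rem=1, I/O yield, promote→Q0. Q0=[P3] Q1=[P2,P4] Q2=[]
t=24-25: P3@Q0 runs 1, rem=0, completes. Q0=[] Q1=[P2,P4] Q2=[]
t=25-28: P2@Q1 runs 3, rem=0, completes. Q0=[] Q1=[P4] Q2=[]
t=28-34: P4@Q1 runs 6, rem=7, quantum used, demote→Q2. Q0=[] Q1=[] Q2=[P4]
t=34-41: P4@Q2 runs 7, rem=0, completes. Q0=[] Q1=[] Q2=[]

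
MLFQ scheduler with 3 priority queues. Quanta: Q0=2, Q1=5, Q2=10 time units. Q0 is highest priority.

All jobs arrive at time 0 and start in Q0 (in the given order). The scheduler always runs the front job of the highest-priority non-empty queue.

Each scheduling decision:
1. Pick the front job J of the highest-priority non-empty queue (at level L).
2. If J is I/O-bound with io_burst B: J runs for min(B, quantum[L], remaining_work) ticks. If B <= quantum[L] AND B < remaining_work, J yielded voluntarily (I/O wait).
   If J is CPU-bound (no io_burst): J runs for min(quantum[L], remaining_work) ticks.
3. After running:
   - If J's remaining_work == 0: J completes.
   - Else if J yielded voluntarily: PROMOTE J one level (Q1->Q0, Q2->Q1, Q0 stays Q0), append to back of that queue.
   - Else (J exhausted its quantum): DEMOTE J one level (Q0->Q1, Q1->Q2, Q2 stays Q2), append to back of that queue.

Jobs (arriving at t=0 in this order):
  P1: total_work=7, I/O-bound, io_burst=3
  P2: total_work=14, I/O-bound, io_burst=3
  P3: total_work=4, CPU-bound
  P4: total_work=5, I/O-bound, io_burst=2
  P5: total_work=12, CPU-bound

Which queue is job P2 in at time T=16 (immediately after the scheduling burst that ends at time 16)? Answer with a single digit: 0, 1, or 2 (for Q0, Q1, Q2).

Answer: 1

Derivation:
t=0-2: P1@Q0 runs 2, rem=5, quantum used, demote→Q1. Q0=[P2,P3,P4,P5] Q1=[P1] Q2=[]
t=2-4: P2@Q0 runs 2, rem=12, quantum used, demote→Q1. Q0=[P3,P4,P5] Q1=[P1,P2] Q2=[]
t=4-6: P3@Q0 runs 2, rem=2, quantum used, demote→Q1. Q0=[P4,P5] Q1=[P1,P2,P3] Q2=[]
t=6-8: P4@Q0 runs 2, rem=3, I/O yield, promote→Q0. Q0=[P5,P4] Q1=[P1,P2,P3] Q2=[]
t=8-10: P5@Q0 runs 2, rem=10, quantum used, demote→Q1. Q0=[P4] Q1=[P1,P2,P3,P5] Q2=[]
t=10-12: P4@Q0 runs 2, rem=1, I/O yield, promote→Q0. Q0=[P4] Q1=[P1,P2,P3,P5] Q2=[]
t=12-13: P4@Q0 runs 1, rem=0, completes. Q0=[] Q1=[P1,P2,P3,P5] Q2=[]
t=13-16: P1@Q1 runs 3, rem=2, I/O yield, promote→Q0. Q0=[P1] Q1=[P2,P3,P5] Q2=[]
t=16-18: P1@Q0 runs 2, rem=0, completes. Q0=[] Q1=[P2,P3,P5] Q2=[]
t=18-21: P2@Q1 runs 3, rem=9, I/O yield, promote→Q0. Q0=[P2] Q1=[P3,P5] Q2=[]
t=21-23: P2@Q0 runs 2, rem=7, quantum used, demote→Q1. Q0=[] Q1=[P3,P5,P2] Q2=[]
t=23-25: P3@Q1 runs 2, rem=0, completes. Q0=[] Q1=[P5,P2] Q2=[]
t=25-30: P5@Q1 runs 5, rem=5, quantum used, demote→Q2. Q0=[] Q1=[P2] Q2=[P5]
t=30-33: P2@Q1 runs 3, rem=4, I/O yield, promote→Q0. Q0=[P2] Q1=[] Q2=[P5]
t=33-35: P2@Q0 runs 2, rem=2, quantum used, demote→Q1. Q0=[] Q1=[P2] Q2=[P5]
t=35-37: P2@Q1 runs 2, rem=0, completes. Q0=[] Q1=[] Q2=[P5]
t=37-42: P5@Q2 runs 5, rem=0, completes. Q0=[] Q1=[] Q2=[]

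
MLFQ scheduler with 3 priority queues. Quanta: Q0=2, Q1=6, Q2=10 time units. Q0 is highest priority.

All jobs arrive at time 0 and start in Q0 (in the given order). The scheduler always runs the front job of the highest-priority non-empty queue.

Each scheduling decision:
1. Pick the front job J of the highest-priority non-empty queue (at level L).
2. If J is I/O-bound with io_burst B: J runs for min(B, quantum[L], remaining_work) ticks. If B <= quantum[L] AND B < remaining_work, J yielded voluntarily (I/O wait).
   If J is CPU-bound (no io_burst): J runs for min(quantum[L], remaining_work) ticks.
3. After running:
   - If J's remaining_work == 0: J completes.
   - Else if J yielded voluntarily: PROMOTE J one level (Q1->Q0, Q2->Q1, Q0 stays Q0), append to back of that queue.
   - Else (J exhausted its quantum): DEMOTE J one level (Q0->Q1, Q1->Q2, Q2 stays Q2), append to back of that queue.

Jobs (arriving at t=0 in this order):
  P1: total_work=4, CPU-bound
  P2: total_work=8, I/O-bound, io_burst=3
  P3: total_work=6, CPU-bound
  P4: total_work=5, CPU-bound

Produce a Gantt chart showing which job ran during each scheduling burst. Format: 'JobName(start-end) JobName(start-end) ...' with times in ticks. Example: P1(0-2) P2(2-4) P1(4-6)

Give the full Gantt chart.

Answer: P1(0-2) P2(2-4) P3(4-6) P4(6-8) P1(8-10) P2(10-13) P2(13-15) P3(15-19) P4(19-22) P2(22-23)

Derivation:
t=0-2: P1@Q0 runs 2, rem=2, quantum used, demote→Q1. Q0=[P2,P3,P4] Q1=[P1] Q2=[]
t=2-4: P2@Q0 runs 2, rem=6, quantum used, demote→Q1. Q0=[P3,P4] Q1=[P1,P2] Q2=[]
t=4-6: P3@Q0 runs 2, rem=4, quantum used, demote→Q1. Q0=[P4] Q1=[P1,P2,P3] Q2=[]
t=6-8: P4@Q0 runs 2, rem=3, quantum used, demote→Q1. Q0=[] Q1=[P1,P2,P3,P4] Q2=[]
t=8-10: P1@Q1 runs 2, rem=0, completes. Q0=[] Q1=[P2,P3,P4] Q2=[]
t=10-13: P2@Q1 runs 3, rem=3, I/O yield, promote→Q0. Q0=[P2] Q1=[P3,P4] Q2=[]
t=13-15: P2@Q0 runs 2, rem=1, quantum used, demote→Q1. Q0=[] Q1=[P3,P4,P2] Q2=[]
t=15-19: P3@Q1 runs 4, rem=0, completes. Q0=[] Q1=[P4,P2] Q2=[]
t=19-22: P4@Q1 runs 3, rem=0, completes. Q0=[] Q1=[P2] Q2=[]
t=22-23: P2@Q1 runs 1, rem=0, completes. Q0=[] Q1=[] Q2=[]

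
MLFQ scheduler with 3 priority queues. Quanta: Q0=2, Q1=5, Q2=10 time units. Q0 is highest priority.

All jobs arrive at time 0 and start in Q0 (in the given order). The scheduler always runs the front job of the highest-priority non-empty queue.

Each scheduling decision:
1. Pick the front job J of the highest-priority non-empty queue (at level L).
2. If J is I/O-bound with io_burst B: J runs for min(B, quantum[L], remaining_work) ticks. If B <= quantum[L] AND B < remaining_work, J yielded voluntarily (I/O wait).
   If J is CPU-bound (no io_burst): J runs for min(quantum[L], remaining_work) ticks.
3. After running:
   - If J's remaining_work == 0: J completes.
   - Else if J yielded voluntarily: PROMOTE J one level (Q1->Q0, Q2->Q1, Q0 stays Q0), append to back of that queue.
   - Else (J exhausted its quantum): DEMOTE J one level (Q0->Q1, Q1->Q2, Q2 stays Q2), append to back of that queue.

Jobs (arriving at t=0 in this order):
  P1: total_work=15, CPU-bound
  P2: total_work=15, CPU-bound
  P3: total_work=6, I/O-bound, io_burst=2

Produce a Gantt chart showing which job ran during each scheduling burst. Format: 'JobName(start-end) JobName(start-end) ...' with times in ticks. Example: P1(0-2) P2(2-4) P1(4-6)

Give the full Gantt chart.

Answer: P1(0-2) P2(2-4) P3(4-6) P3(6-8) P3(8-10) P1(10-15) P2(15-20) P1(20-28) P2(28-36)

Derivation:
t=0-2: P1@Q0 runs 2, rem=13, quantum used, demote→Q1. Q0=[P2,P3] Q1=[P1] Q2=[]
t=2-4: P2@Q0 runs 2, rem=13, quantum used, demote→Q1. Q0=[P3] Q1=[P1,P2] Q2=[]
t=4-6: P3@Q0 runs 2, rem=4, I/O yield, promote→Q0. Q0=[P3] Q1=[P1,P2] Q2=[]
t=6-8: P3@Q0 runs 2, rem=2, I/O yield, promote→Q0. Q0=[P3] Q1=[P1,P2] Q2=[]
t=8-10: P3@Q0 runs 2, rem=0, completes. Q0=[] Q1=[P1,P2] Q2=[]
t=10-15: P1@Q1 runs 5, rem=8, quantum used, demote→Q2. Q0=[] Q1=[P2] Q2=[P1]
t=15-20: P2@Q1 runs 5, rem=8, quantum used, demote→Q2. Q0=[] Q1=[] Q2=[P1,P2]
t=20-28: P1@Q2 runs 8, rem=0, completes. Q0=[] Q1=[] Q2=[P2]
t=28-36: P2@Q2 runs 8, rem=0, completes. Q0=[] Q1=[] Q2=[]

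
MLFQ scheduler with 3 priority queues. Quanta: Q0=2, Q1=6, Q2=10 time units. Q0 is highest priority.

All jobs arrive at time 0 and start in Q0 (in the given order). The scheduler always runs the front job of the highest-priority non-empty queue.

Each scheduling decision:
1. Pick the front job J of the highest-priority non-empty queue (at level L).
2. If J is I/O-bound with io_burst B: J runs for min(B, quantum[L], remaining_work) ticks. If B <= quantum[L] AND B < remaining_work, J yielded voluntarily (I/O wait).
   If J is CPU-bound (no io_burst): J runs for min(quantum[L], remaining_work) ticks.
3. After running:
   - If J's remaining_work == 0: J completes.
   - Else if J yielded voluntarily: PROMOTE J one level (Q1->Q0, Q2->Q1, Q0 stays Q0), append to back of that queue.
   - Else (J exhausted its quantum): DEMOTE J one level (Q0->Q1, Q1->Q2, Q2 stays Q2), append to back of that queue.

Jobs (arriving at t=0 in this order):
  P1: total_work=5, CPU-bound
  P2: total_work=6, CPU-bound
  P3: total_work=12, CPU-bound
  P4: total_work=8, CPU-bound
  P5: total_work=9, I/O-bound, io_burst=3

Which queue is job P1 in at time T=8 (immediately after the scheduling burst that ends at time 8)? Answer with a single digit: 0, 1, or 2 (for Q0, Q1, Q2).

t=0-2: P1@Q0 runs 2, rem=3, quantum used, demote→Q1. Q0=[P2,P3,P4,P5] Q1=[P1] Q2=[]
t=2-4: P2@Q0 runs 2, rem=4, quantum used, demote→Q1. Q0=[P3,P4,P5] Q1=[P1,P2] Q2=[]
t=4-6: P3@Q0 runs 2, rem=10, quantum used, demote→Q1. Q0=[P4,P5] Q1=[P1,P2,P3] Q2=[]
t=6-8: P4@Q0 runs 2, rem=6, quantum used, demote→Q1. Q0=[P5] Q1=[P1,P2,P3,P4] Q2=[]
t=8-10: P5@Q0 runs 2, rem=7, quantum used, demote→Q1. Q0=[] Q1=[P1,P2,P3,P4,P5] Q2=[]
t=10-13: P1@Q1 runs 3, rem=0, completes. Q0=[] Q1=[P2,P3,P4,P5] Q2=[]
t=13-17: P2@Q1 runs 4, rem=0, completes. Q0=[] Q1=[P3,P4,P5] Q2=[]
t=17-23: P3@Q1 runs 6, rem=4, quantum used, demote→Q2. Q0=[] Q1=[P4,P5] Q2=[P3]
t=23-29: P4@Q1 runs 6, rem=0, completes. Q0=[] Q1=[P5] Q2=[P3]
t=29-32: P5@Q1 runs 3, rem=4, I/O yield, promote→Q0. Q0=[P5] Q1=[] Q2=[P3]
t=32-34: P5@Q0 runs 2, rem=2, quantum used, demote→Q1. Q0=[] Q1=[P5] Q2=[P3]
t=34-36: P5@Q1 runs 2, rem=0, completes. Q0=[] Q1=[] Q2=[P3]
t=36-40: P3@Q2 runs 4, rem=0, completes. Q0=[] Q1=[] Q2=[]

Answer: 1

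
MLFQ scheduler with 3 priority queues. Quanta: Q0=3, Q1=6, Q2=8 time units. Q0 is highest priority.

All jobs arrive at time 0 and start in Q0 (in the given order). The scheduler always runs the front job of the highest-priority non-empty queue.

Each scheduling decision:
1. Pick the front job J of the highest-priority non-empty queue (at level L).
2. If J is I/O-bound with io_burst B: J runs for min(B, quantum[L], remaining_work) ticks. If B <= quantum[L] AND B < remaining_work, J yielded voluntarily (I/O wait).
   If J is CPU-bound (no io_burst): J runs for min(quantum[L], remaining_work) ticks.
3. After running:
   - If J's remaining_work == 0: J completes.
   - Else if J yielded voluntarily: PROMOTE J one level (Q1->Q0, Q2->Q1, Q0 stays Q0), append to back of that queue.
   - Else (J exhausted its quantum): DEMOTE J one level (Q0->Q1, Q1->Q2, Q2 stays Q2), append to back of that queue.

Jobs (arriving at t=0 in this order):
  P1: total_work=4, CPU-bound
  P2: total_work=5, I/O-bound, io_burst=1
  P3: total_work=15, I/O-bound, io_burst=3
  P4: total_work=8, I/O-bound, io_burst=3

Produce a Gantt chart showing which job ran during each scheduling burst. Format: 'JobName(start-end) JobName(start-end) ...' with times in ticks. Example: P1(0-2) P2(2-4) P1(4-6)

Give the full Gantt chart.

Answer: P1(0-3) P2(3-4) P3(4-7) P4(7-10) P2(10-11) P3(11-14) P4(14-17) P2(17-18) P3(18-21) P4(21-23) P2(23-24) P3(24-27) P2(27-28) P3(28-31) P1(31-32)

Derivation:
t=0-3: P1@Q0 runs 3, rem=1, quantum used, demote→Q1. Q0=[P2,P3,P4] Q1=[P1] Q2=[]
t=3-4: P2@Q0 runs 1, rem=4, I/O yield, promote→Q0. Q0=[P3,P4,P2] Q1=[P1] Q2=[]
t=4-7: P3@Q0 runs 3, rem=12, I/O yield, promote→Q0. Q0=[P4,P2,P3] Q1=[P1] Q2=[]
t=7-10: P4@Q0 runs 3, rem=5, I/O yield, promote→Q0. Q0=[P2,P3,P4] Q1=[P1] Q2=[]
t=10-11: P2@Q0 runs 1, rem=3, I/O yield, promote→Q0. Q0=[P3,P4,P2] Q1=[P1] Q2=[]
t=11-14: P3@Q0 runs 3, rem=9, I/O yield, promote→Q0. Q0=[P4,P2,P3] Q1=[P1] Q2=[]
t=14-17: P4@Q0 runs 3, rem=2, I/O yield, promote→Q0. Q0=[P2,P3,P4] Q1=[P1] Q2=[]
t=17-18: P2@Q0 runs 1, rem=2, I/O yield, promote→Q0. Q0=[P3,P4,P2] Q1=[P1] Q2=[]
t=18-21: P3@Q0 runs 3, rem=6, I/O yield, promote→Q0. Q0=[P4,P2,P3] Q1=[P1] Q2=[]
t=21-23: P4@Q0 runs 2, rem=0, completes. Q0=[P2,P3] Q1=[P1] Q2=[]
t=23-24: P2@Q0 runs 1, rem=1, I/O yield, promote→Q0. Q0=[P3,P2] Q1=[P1] Q2=[]
t=24-27: P3@Q0 runs 3, rem=3, I/O yield, promote→Q0. Q0=[P2,P3] Q1=[P1] Q2=[]
t=27-28: P2@Q0 runs 1, rem=0, completes. Q0=[P3] Q1=[P1] Q2=[]
t=28-31: P3@Q0 runs 3, rem=0, completes. Q0=[] Q1=[P1] Q2=[]
t=31-32: P1@Q1 runs 1, rem=0, completes. Q0=[] Q1=[] Q2=[]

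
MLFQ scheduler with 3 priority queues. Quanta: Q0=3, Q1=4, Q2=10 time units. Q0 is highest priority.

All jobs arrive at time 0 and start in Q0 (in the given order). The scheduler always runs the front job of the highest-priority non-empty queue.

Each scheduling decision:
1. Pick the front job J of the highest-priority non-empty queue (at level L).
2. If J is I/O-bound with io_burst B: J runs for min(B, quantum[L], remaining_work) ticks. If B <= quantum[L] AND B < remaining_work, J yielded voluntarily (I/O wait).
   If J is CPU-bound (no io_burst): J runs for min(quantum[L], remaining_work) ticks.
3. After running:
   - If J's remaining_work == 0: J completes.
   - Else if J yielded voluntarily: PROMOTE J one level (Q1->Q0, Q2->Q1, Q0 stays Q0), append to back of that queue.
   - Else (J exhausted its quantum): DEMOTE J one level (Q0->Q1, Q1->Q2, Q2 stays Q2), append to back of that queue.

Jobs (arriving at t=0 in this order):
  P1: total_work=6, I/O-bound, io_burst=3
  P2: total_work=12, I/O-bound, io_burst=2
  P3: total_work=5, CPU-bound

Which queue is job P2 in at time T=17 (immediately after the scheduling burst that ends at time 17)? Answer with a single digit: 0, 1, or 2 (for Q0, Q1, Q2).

t=0-3: P1@Q0 runs 3, rem=3, I/O yield, promote→Q0. Q0=[P2,P3,P1] Q1=[] Q2=[]
t=3-5: P2@Q0 runs 2, rem=10, I/O yield, promote→Q0. Q0=[P3,P1,P2] Q1=[] Q2=[]
t=5-8: P3@Q0 runs 3, rem=2, quantum used, demote→Q1. Q0=[P1,P2] Q1=[P3] Q2=[]
t=8-11: P1@Q0 runs 3, rem=0, completes. Q0=[P2] Q1=[P3] Q2=[]
t=11-13: P2@Q0 runs 2, rem=8, I/O yield, promote→Q0. Q0=[P2] Q1=[P3] Q2=[]
t=13-15: P2@Q0 runs 2, rem=6, I/O yield, promote→Q0. Q0=[P2] Q1=[P3] Q2=[]
t=15-17: P2@Q0 runs 2, rem=4, I/O yield, promote→Q0. Q0=[P2] Q1=[P3] Q2=[]
t=17-19: P2@Q0 runs 2, rem=2, I/O yield, promote→Q0. Q0=[P2] Q1=[P3] Q2=[]
t=19-21: P2@Q0 runs 2, rem=0, completes. Q0=[] Q1=[P3] Q2=[]
t=21-23: P3@Q1 runs 2, rem=0, completes. Q0=[] Q1=[] Q2=[]

Answer: 0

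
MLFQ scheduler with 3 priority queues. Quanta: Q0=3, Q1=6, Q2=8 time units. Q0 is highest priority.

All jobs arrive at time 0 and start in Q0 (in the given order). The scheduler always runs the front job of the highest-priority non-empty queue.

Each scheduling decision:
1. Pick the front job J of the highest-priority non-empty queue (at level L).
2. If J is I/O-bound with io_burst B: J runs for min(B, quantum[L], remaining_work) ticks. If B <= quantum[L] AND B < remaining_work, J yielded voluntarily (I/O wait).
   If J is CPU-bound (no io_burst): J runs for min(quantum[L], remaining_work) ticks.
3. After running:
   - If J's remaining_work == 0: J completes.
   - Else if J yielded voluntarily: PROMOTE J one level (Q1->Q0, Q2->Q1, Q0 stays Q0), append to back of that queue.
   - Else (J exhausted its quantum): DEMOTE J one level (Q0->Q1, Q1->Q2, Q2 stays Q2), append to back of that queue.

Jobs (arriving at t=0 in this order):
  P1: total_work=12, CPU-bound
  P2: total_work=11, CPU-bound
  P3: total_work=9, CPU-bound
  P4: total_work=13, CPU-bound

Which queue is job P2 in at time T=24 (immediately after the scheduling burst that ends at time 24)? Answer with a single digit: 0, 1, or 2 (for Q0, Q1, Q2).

t=0-3: P1@Q0 runs 3, rem=9, quantum used, demote→Q1. Q0=[P2,P3,P4] Q1=[P1] Q2=[]
t=3-6: P2@Q0 runs 3, rem=8, quantum used, demote→Q1. Q0=[P3,P4] Q1=[P1,P2] Q2=[]
t=6-9: P3@Q0 runs 3, rem=6, quantum used, demote→Q1. Q0=[P4] Q1=[P1,P2,P3] Q2=[]
t=9-12: P4@Q0 runs 3, rem=10, quantum used, demote→Q1. Q0=[] Q1=[P1,P2,P3,P4] Q2=[]
t=12-18: P1@Q1 runs 6, rem=3, quantum used, demote→Q2. Q0=[] Q1=[P2,P3,P4] Q2=[P1]
t=18-24: P2@Q1 runs 6, rem=2, quantum used, demote→Q2. Q0=[] Q1=[P3,P4] Q2=[P1,P2]
t=24-30: P3@Q1 runs 6, rem=0, completes. Q0=[] Q1=[P4] Q2=[P1,P2]
t=30-36: P4@Q1 runs 6, rem=4, quantum used, demote→Q2. Q0=[] Q1=[] Q2=[P1,P2,P4]
t=36-39: P1@Q2 runs 3, rem=0, completes. Q0=[] Q1=[] Q2=[P2,P4]
t=39-41: P2@Q2 runs 2, rem=0, completes. Q0=[] Q1=[] Q2=[P4]
t=41-45: P4@Q2 runs 4, rem=0, completes. Q0=[] Q1=[] Q2=[]

Answer: 2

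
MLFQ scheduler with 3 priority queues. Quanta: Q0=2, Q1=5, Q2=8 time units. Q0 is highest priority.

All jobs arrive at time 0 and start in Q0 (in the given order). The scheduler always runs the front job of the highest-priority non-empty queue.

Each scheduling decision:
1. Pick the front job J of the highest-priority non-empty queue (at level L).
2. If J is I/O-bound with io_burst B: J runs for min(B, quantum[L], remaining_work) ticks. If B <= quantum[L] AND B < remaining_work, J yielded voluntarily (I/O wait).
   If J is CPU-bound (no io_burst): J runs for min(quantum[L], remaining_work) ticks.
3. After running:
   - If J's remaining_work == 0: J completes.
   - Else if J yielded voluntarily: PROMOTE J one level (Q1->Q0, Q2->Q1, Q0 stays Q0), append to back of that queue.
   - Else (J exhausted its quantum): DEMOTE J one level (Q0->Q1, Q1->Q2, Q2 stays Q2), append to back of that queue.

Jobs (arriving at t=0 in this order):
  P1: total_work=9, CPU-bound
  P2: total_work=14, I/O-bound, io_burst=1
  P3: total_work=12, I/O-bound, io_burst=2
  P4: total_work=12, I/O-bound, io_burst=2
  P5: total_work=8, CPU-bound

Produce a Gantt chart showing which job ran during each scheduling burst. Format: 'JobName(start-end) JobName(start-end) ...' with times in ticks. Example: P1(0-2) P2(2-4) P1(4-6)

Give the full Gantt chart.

t=0-2: P1@Q0 runs 2, rem=7, quantum used, demote→Q1. Q0=[P2,P3,P4,P5] Q1=[P1] Q2=[]
t=2-3: P2@Q0 runs 1, rem=13, I/O yield, promote→Q0. Q0=[P3,P4,P5,P2] Q1=[P1] Q2=[]
t=3-5: P3@Q0 runs 2, rem=10, I/O yield, promote→Q0. Q0=[P4,P5,P2,P3] Q1=[P1] Q2=[]
t=5-7: P4@Q0 runs 2, rem=10, I/O yield, promote→Q0. Q0=[P5,P2,P3,P4] Q1=[P1] Q2=[]
t=7-9: P5@Q0 runs 2, rem=6, quantum used, demote→Q1. Q0=[P2,P3,P4] Q1=[P1,P5] Q2=[]
t=9-10: P2@Q0 runs 1, rem=12, I/O yield, promote→Q0. Q0=[P3,P4,P2] Q1=[P1,P5] Q2=[]
t=10-12: P3@Q0 runs 2, rem=8, I/O yield, promote→Q0. Q0=[P4,P2,P3] Q1=[P1,P5] Q2=[]
t=12-14: P4@Q0 runs 2, rem=8, I/O yield, promote→Q0. Q0=[P2,P3,P4] Q1=[P1,P5] Q2=[]
t=14-15: P2@Q0 runs 1, rem=11, I/O yield, promote→Q0. Q0=[P3,P4,P2] Q1=[P1,P5] Q2=[]
t=15-17: P3@Q0 runs 2, rem=6, I/O yield, promote→Q0. Q0=[P4,P2,P3] Q1=[P1,P5] Q2=[]
t=17-19: P4@Q0 runs 2, rem=6, I/O yield, promote→Q0. Q0=[P2,P3,P4] Q1=[P1,P5] Q2=[]
t=19-20: P2@Q0 runs 1, rem=10, I/O yield, promote→Q0. Q0=[P3,P4,P2] Q1=[P1,P5] Q2=[]
t=20-22: P3@Q0 runs 2, rem=4, I/O yield, promote→Q0. Q0=[P4,P2,P3] Q1=[P1,P5] Q2=[]
t=22-24: P4@Q0 runs 2, rem=4, I/O yield, promote→Q0. Q0=[P2,P3,P4] Q1=[P1,P5] Q2=[]
t=24-25: P2@Q0 runs 1, rem=9, I/O yield, promote→Q0. Q0=[P3,P4,P2] Q1=[P1,P5] Q2=[]
t=25-27: P3@Q0 runs 2, rem=2, I/O yield, promote→Q0. Q0=[P4,P2,P3] Q1=[P1,P5] Q2=[]
t=27-29: P4@Q0 runs 2, rem=2, I/O yield, promote→Q0. Q0=[P2,P3,P4] Q1=[P1,P5] Q2=[]
t=29-30: P2@Q0 runs 1, rem=8, I/O yield, promote→Q0. Q0=[P3,P4,P2] Q1=[P1,P5] Q2=[]
t=30-32: P3@Q0 runs 2, rem=0, completes. Q0=[P4,P2] Q1=[P1,P5] Q2=[]
t=32-34: P4@Q0 runs 2, rem=0, completes. Q0=[P2] Q1=[P1,P5] Q2=[]
t=34-35: P2@Q0 runs 1, rem=7, I/O yield, promote→Q0. Q0=[P2] Q1=[P1,P5] Q2=[]
t=35-36: P2@Q0 runs 1, rem=6, I/O yield, promote→Q0. Q0=[P2] Q1=[P1,P5] Q2=[]
t=36-37: P2@Q0 runs 1, rem=5, I/O yield, promote→Q0. Q0=[P2] Q1=[P1,P5] Q2=[]
t=37-38: P2@Q0 runs 1, rem=4, I/O yield, promote→Q0. Q0=[P2] Q1=[P1,P5] Q2=[]
t=38-39: P2@Q0 runs 1, rem=3, I/O yield, promote→Q0. Q0=[P2] Q1=[P1,P5] Q2=[]
t=39-40: P2@Q0 runs 1, rem=2, I/O yield, promote→Q0. Q0=[P2] Q1=[P1,P5] Q2=[]
t=40-41: P2@Q0 runs 1, rem=1, I/O yield, promote→Q0. Q0=[P2] Q1=[P1,P5] Q2=[]
t=41-42: P2@Q0 runs 1, rem=0, completes. Q0=[] Q1=[P1,P5] Q2=[]
t=42-47: P1@Q1 runs 5, rem=2, quantum used, demote→Q2. Q0=[] Q1=[P5] Q2=[P1]
t=47-52: P5@Q1 runs 5, rem=1, quantum used, demote→Q2. Q0=[] Q1=[] Q2=[P1,P5]
t=52-54: P1@Q2 runs 2, rem=0, completes. Q0=[] Q1=[] Q2=[P5]
t=54-55: P5@Q2 runs 1, rem=0, completes. Q0=[] Q1=[] Q2=[]

Answer: P1(0-2) P2(2-3) P3(3-5) P4(5-7) P5(7-9) P2(9-10) P3(10-12) P4(12-14) P2(14-15) P3(15-17) P4(17-19) P2(19-20) P3(20-22) P4(22-24) P2(24-25) P3(25-27) P4(27-29) P2(29-30) P3(30-32) P4(32-34) P2(34-35) P2(35-36) P2(36-37) P2(37-38) P2(38-39) P2(39-40) P2(40-41) P2(41-42) P1(42-47) P5(47-52) P1(52-54) P5(54-55)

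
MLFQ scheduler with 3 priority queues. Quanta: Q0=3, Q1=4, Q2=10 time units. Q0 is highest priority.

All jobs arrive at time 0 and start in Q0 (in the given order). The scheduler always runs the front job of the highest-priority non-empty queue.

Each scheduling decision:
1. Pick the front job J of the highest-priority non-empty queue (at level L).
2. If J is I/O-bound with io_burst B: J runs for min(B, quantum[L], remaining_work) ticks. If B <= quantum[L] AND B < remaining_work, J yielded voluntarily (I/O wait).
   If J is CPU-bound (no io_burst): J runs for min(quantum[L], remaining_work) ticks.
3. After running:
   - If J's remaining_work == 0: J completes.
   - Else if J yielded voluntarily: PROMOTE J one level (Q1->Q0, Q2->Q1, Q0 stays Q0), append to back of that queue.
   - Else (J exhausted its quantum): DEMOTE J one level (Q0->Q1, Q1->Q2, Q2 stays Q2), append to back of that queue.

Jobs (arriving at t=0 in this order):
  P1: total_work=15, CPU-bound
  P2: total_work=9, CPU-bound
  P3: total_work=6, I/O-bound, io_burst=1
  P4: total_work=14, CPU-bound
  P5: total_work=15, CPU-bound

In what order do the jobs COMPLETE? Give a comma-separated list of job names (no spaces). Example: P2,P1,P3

t=0-3: P1@Q0 runs 3, rem=12, quantum used, demote→Q1. Q0=[P2,P3,P4,P5] Q1=[P1] Q2=[]
t=3-6: P2@Q0 runs 3, rem=6, quantum used, demote→Q1. Q0=[P3,P4,P5] Q1=[P1,P2] Q2=[]
t=6-7: P3@Q0 runs 1, rem=5, I/O yield, promote→Q0. Q0=[P4,P5,P3] Q1=[P1,P2] Q2=[]
t=7-10: P4@Q0 runs 3, rem=11, quantum used, demote→Q1. Q0=[P5,P3] Q1=[P1,P2,P4] Q2=[]
t=10-13: P5@Q0 runs 3, rem=12, quantum used, demote→Q1. Q0=[P3] Q1=[P1,P2,P4,P5] Q2=[]
t=13-14: P3@Q0 runs 1, rem=4, I/O yield, promote→Q0. Q0=[P3] Q1=[P1,P2,P4,P5] Q2=[]
t=14-15: P3@Q0 runs 1, rem=3, I/O yield, promote→Q0. Q0=[P3] Q1=[P1,P2,P4,P5] Q2=[]
t=15-16: P3@Q0 runs 1, rem=2, I/O yield, promote→Q0. Q0=[P3] Q1=[P1,P2,P4,P5] Q2=[]
t=16-17: P3@Q0 runs 1, rem=1, I/O yield, promote→Q0. Q0=[P3] Q1=[P1,P2,P4,P5] Q2=[]
t=17-18: P3@Q0 runs 1, rem=0, completes. Q0=[] Q1=[P1,P2,P4,P5] Q2=[]
t=18-22: P1@Q1 runs 4, rem=8, quantum used, demote→Q2. Q0=[] Q1=[P2,P4,P5] Q2=[P1]
t=22-26: P2@Q1 runs 4, rem=2, quantum used, demote→Q2. Q0=[] Q1=[P4,P5] Q2=[P1,P2]
t=26-30: P4@Q1 runs 4, rem=7, quantum used, demote→Q2. Q0=[] Q1=[P5] Q2=[P1,P2,P4]
t=30-34: P5@Q1 runs 4, rem=8, quantum used, demote→Q2. Q0=[] Q1=[] Q2=[P1,P2,P4,P5]
t=34-42: P1@Q2 runs 8, rem=0, completes. Q0=[] Q1=[] Q2=[P2,P4,P5]
t=42-44: P2@Q2 runs 2, rem=0, completes. Q0=[] Q1=[] Q2=[P4,P5]
t=44-51: P4@Q2 runs 7, rem=0, completes. Q0=[] Q1=[] Q2=[P5]
t=51-59: P5@Q2 runs 8, rem=0, completes. Q0=[] Q1=[] Q2=[]

Answer: P3,P1,P2,P4,P5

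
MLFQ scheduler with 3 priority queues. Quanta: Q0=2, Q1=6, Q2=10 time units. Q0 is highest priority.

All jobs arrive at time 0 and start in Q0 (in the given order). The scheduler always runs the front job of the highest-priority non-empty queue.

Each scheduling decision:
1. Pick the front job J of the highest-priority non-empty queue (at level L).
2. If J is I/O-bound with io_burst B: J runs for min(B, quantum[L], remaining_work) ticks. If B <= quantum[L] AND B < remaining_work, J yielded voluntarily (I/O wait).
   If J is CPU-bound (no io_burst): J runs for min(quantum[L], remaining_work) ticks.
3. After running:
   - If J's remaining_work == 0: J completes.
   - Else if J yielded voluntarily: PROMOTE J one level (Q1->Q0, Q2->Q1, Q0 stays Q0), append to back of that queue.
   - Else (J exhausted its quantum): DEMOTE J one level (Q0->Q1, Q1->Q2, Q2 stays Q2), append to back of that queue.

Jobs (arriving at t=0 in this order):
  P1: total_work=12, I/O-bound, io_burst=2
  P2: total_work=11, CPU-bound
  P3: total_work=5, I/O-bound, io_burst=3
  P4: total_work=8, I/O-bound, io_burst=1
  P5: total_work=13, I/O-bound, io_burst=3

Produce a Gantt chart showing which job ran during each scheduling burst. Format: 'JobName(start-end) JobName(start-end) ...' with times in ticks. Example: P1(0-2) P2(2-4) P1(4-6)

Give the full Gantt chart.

t=0-2: P1@Q0 runs 2, rem=10, I/O yield, promote→Q0. Q0=[P2,P3,P4,P5,P1] Q1=[] Q2=[]
t=2-4: P2@Q0 runs 2, rem=9, quantum used, demote→Q1. Q0=[P3,P4,P5,P1] Q1=[P2] Q2=[]
t=4-6: P3@Q0 runs 2, rem=3, quantum used, demote→Q1. Q0=[P4,P5,P1] Q1=[P2,P3] Q2=[]
t=6-7: P4@Q0 runs 1, rem=7, I/O yield, promote→Q0. Q0=[P5,P1,P4] Q1=[P2,P3] Q2=[]
t=7-9: P5@Q0 runs 2, rem=11, quantum used, demote→Q1. Q0=[P1,P4] Q1=[P2,P3,P5] Q2=[]
t=9-11: P1@Q0 runs 2, rem=8, I/O yield, promote→Q0. Q0=[P4,P1] Q1=[P2,P3,P5] Q2=[]
t=11-12: P4@Q0 runs 1, rem=6, I/O yield, promote→Q0. Q0=[P1,P4] Q1=[P2,P3,P5] Q2=[]
t=12-14: P1@Q0 runs 2, rem=6, I/O yield, promote→Q0. Q0=[P4,P1] Q1=[P2,P3,P5] Q2=[]
t=14-15: P4@Q0 runs 1, rem=5, I/O yield, promote→Q0. Q0=[P1,P4] Q1=[P2,P3,P5] Q2=[]
t=15-17: P1@Q0 runs 2, rem=4, I/O yield, promote→Q0. Q0=[P4,P1] Q1=[P2,P3,P5] Q2=[]
t=17-18: P4@Q0 runs 1, rem=4, I/O yield, promote→Q0. Q0=[P1,P4] Q1=[P2,P3,P5] Q2=[]
t=18-20: P1@Q0 runs 2, rem=2, I/O yield, promote→Q0. Q0=[P4,P1] Q1=[P2,P3,P5] Q2=[]
t=20-21: P4@Q0 runs 1, rem=3, I/O yield, promote→Q0. Q0=[P1,P4] Q1=[P2,P3,P5] Q2=[]
t=21-23: P1@Q0 runs 2, rem=0, completes. Q0=[P4] Q1=[P2,P3,P5] Q2=[]
t=23-24: P4@Q0 runs 1, rem=2, I/O yield, promote→Q0. Q0=[P4] Q1=[P2,P3,P5] Q2=[]
t=24-25: P4@Q0 runs 1, rem=1, I/O yield, promote→Q0. Q0=[P4] Q1=[P2,P3,P5] Q2=[]
t=25-26: P4@Q0 runs 1, rem=0, completes. Q0=[] Q1=[P2,P3,P5] Q2=[]
t=26-32: P2@Q1 runs 6, rem=3, quantum used, demote→Q2. Q0=[] Q1=[P3,P5] Q2=[P2]
t=32-35: P3@Q1 runs 3, rem=0, completes. Q0=[] Q1=[P5] Q2=[P2]
t=35-38: P5@Q1 runs 3, rem=8, I/O yield, promote→Q0. Q0=[P5] Q1=[] Q2=[P2]
t=38-40: P5@Q0 runs 2, rem=6, quantum used, demote→Q1. Q0=[] Q1=[P5] Q2=[P2]
t=40-43: P5@Q1 runs 3, rem=3, I/O yield, promote→Q0. Q0=[P5] Q1=[] Q2=[P2]
t=43-45: P5@Q0 runs 2, rem=1, quantum used, demote→Q1. Q0=[] Q1=[P5] Q2=[P2]
t=45-46: P5@Q1 runs 1, rem=0, completes. Q0=[] Q1=[] Q2=[P2]
t=46-49: P2@Q2 runs 3, rem=0, completes. Q0=[] Q1=[] Q2=[]

Answer: P1(0-2) P2(2-4) P3(4-6) P4(6-7) P5(7-9) P1(9-11) P4(11-12) P1(12-14) P4(14-15) P1(15-17) P4(17-18) P1(18-20) P4(20-21) P1(21-23) P4(23-24) P4(24-25) P4(25-26) P2(26-32) P3(32-35) P5(35-38) P5(38-40) P5(40-43) P5(43-45) P5(45-46) P2(46-49)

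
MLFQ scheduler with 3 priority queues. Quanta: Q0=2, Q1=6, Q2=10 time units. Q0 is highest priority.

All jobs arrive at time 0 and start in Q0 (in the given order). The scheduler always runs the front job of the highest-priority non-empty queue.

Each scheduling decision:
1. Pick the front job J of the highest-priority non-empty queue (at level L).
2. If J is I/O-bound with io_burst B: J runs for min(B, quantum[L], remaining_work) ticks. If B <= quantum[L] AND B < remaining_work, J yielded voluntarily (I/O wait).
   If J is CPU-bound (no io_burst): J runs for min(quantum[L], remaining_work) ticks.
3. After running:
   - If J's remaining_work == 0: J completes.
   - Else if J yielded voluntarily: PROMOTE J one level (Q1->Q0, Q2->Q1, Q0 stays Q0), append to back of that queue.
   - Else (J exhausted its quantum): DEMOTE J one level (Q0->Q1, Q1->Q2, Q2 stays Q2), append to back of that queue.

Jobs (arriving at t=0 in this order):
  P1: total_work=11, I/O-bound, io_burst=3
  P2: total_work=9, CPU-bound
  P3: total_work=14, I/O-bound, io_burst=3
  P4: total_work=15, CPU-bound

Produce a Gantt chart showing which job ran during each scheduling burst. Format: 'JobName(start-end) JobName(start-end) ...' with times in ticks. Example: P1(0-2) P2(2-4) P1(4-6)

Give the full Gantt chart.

Answer: P1(0-2) P2(2-4) P3(4-6) P4(6-8) P1(8-11) P1(11-13) P2(13-19) P3(19-22) P3(22-24) P4(24-30) P1(30-33) P1(33-34) P3(34-37) P3(37-39) P3(39-41) P2(41-42) P4(42-49)

Derivation:
t=0-2: P1@Q0 runs 2, rem=9, quantum used, demote→Q1. Q0=[P2,P3,P4] Q1=[P1] Q2=[]
t=2-4: P2@Q0 runs 2, rem=7, quantum used, demote→Q1. Q0=[P3,P4] Q1=[P1,P2] Q2=[]
t=4-6: P3@Q0 runs 2, rem=12, quantum used, demote→Q1. Q0=[P4] Q1=[P1,P2,P3] Q2=[]
t=6-8: P4@Q0 runs 2, rem=13, quantum used, demote→Q1. Q0=[] Q1=[P1,P2,P3,P4] Q2=[]
t=8-11: P1@Q1 runs 3, rem=6, I/O yield, promote→Q0. Q0=[P1] Q1=[P2,P3,P4] Q2=[]
t=11-13: P1@Q0 runs 2, rem=4, quantum used, demote→Q1. Q0=[] Q1=[P2,P3,P4,P1] Q2=[]
t=13-19: P2@Q1 runs 6, rem=1, quantum used, demote→Q2. Q0=[] Q1=[P3,P4,P1] Q2=[P2]
t=19-22: P3@Q1 runs 3, rem=9, I/O yield, promote→Q0. Q0=[P3] Q1=[P4,P1] Q2=[P2]
t=22-24: P3@Q0 runs 2, rem=7, quantum used, demote→Q1. Q0=[] Q1=[P4,P1,P3] Q2=[P2]
t=24-30: P4@Q1 runs 6, rem=7, quantum used, demote→Q2. Q0=[] Q1=[P1,P3] Q2=[P2,P4]
t=30-33: P1@Q1 runs 3, rem=1, I/O yield, promote→Q0. Q0=[P1] Q1=[P3] Q2=[P2,P4]
t=33-34: P1@Q0 runs 1, rem=0, completes. Q0=[] Q1=[P3] Q2=[P2,P4]
t=34-37: P3@Q1 runs 3, rem=4, I/O yield, promote→Q0. Q0=[P3] Q1=[] Q2=[P2,P4]
t=37-39: P3@Q0 runs 2, rem=2, quantum used, demote→Q1. Q0=[] Q1=[P3] Q2=[P2,P4]
t=39-41: P3@Q1 runs 2, rem=0, completes. Q0=[] Q1=[] Q2=[P2,P4]
t=41-42: P2@Q2 runs 1, rem=0, completes. Q0=[] Q1=[] Q2=[P4]
t=42-49: P4@Q2 runs 7, rem=0, completes. Q0=[] Q1=[] Q2=[]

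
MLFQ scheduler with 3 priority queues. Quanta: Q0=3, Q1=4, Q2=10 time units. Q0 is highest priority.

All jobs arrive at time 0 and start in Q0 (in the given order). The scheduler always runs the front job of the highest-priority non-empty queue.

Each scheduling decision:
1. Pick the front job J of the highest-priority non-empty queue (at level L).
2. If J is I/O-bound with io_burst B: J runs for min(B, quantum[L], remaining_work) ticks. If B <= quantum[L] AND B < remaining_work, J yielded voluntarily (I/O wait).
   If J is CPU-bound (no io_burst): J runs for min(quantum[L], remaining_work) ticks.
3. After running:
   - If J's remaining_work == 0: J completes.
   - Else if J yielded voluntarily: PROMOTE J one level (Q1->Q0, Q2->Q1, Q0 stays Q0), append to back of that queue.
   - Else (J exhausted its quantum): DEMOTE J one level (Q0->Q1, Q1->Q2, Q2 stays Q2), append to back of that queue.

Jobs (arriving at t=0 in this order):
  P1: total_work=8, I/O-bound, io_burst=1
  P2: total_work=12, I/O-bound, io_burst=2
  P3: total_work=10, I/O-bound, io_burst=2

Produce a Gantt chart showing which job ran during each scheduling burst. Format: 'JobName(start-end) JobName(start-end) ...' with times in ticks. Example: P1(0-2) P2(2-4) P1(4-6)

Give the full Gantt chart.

t=0-1: P1@Q0 runs 1, rem=7, I/O yield, promote→Q0. Q0=[P2,P3,P1] Q1=[] Q2=[]
t=1-3: P2@Q0 runs 2, rem=10, I/O yield, promote→Q0. Q0=[P3,P1,P2] Q1=[] Q2=[]
t=3-5: P3@Q0 runs 2, rem=8, I/O yield, promote→Q0. Q0=[P1,P2,P3] Q1=[] Q2=[]
t=5-6: P1@Q0 runs 1, rem=6, I/O yield, promote→Q0. Q0=[P2,P3,P1] Q1=[] Q2=[]
t=6-8: P2@Q0 runs 2, rem=8, I/O yield, promote→Q0. Q0=[P3,P1,P2] Q1=[] Q2=[]
t=8-10: P3@Q0 runs 2, rem=6, I/O yield, promote→Q0. Q0=[P1,P2,P3] Q1=[] Q2=[]
t=10-11: P1@Q0 runs 1, rem=5, I/O yield, promote→Q0. Q0=[P2,P3,P1] Q1=[] Q2=[]
t=11-13: P2@Q0 runs 2, rem=6, I/O yield, promote→Q0. Q0=[P3,P1,P2] Q1=[] Q2=[]
t=13-15: P3@Q0 runs 2, rem=4, I/O yield, promote→Q0. Q0=[P1,P2,P3] Q1=[] Q2=[]
t=15-16: P1@Q0 runs 1, rem=4, I/O yield, promote→Q0. Q0=[P2,P3,P1] Q1=[] Q2=[]
t=16-18: P2@Q0 runs 2, rem=4, I/O yield, promote→Q0. Q0=[P3,P1,P2] Q1=[] Q2=[]
t=18-20: P3@Q0 runs 2, rem=2, I/O yield, promote→Q0. Q0=[P1,P2,P3] Q1=[] Q2=[]
t=20-21: P1@Q0 runs 1, rem=3, I/O yield, promote→Q0. Q0=[P2,P3,P1] Q1=[] Q2=[]
t=21-23: P2@Q0 runs 2, rem=2, I/O yield, promote→Q0. Q0=[P3,P1,P2] Q1=[] Q2=[]
t=23-25: P3@Q0 runs 2, rem=0, completes. Q0=[P1,P2] Q1=[] Q2=[]
t=25-26: P1@Q0 runs 1, rem=2, I/O yield, promote→Q0. Q0=[P2,P1] Q1=[] Q2=[]
t=26-28: P2@Q0 runs 2, rem=0, completes. Q0=[P1] Q1=[] Q2=[]
t=28-29: P1@Q0 runs 1, rem=1, I/O yield, promote→Q0. Q0=[P1] Q1=[] Q2=[]
t=29-30: P1@Q0 runs 1, rem=0, completes. Q0=[] Q1=[] Q2=[]

Answer: P1(0-1) P2(1-3) P3(3-5) P1(5-6) P2(6-8) P3(8-10) P1(10-11) P2(11-13) P3(13-15) P1(15-16) P2(16-18) P3(18-20) P1(20-21) P2(21-23) P3(23-25) P1(25-26) P2(26-28) P1(28-29) P1(29-30)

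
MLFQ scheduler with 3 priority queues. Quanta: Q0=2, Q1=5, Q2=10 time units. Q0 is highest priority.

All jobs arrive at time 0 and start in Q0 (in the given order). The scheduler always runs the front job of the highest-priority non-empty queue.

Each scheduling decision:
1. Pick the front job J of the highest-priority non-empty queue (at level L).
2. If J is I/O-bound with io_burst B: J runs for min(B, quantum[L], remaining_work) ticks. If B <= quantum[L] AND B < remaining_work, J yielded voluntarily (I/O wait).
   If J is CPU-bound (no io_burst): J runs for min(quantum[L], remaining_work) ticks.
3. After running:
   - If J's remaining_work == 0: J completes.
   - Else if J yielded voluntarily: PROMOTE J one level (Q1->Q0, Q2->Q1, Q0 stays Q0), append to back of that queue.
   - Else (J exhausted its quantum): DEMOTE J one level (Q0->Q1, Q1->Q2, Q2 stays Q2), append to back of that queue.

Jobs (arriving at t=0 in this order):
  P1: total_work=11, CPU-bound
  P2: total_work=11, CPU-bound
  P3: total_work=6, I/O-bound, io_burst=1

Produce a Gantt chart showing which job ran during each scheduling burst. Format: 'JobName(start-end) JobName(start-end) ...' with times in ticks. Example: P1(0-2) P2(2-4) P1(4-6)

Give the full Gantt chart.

t=0-2: P1@Q0 runs 2, rem=9, quantum used, demote→Q1. Q0=[P2,P3] Q1=[P1] Q2=[]
t=2-4: P2@Q0 runs 2, rem=9, quantum used, demote→Q1. Q0=[P3] Q1=[P1,P2] Q2=[]
t=4-5: P3@Q0 runs 1, rem=5, I/O yield, promote→Q0. Q0=[P3] Q1=[P1,P2] Q2=[]
t=5-6: P3@Q0 runs 1, rem=4, I/O yield, promote→Q0. Q0=[P3] Q1=[P1,P2] Q2=[]
t=6-7: P3@Q0 runs 1, rem=3, I/O yield, promote→Q0. Q0=[P3] Q1=[P1,P2] Q2=[]
t=7-8: P3@Q0 runs 1, rem=2, I/O yield, promote→Q0. Q0=[P3] Q1=[P1,P2] Q2=[]
t=8-9: P3@Q0 runs 1, rem=1, I/O yield, promote→Q0. Q0=[P3] Q1=[P1,P2] Q2=[]
t=9-10: P3@Q0 runs 1, rem=0, completes. Q0=[] Q1=[P1,P2] Q2=[]
t=10-15: P1@Q1 runs 5, rem=4, quantum used, demote→Q2. Q0=[] Q1=[P2] Q2=[P1]
t=15-20: P2@Q1 runs 5, rem=4, quantum used, demote→Q2. Q0=[] Q1=[] Q2=[P1,P2]
t=20-24: P1@Q2 runs 4, rem=0, completes. Q0=[] Q1=[] Q2=[P2]
t=24-28: P2@Q2 runs 4, rem=0, completes. Q0=[] Q1=[] Q2=[]

Answer: P1(0-2) P2(2-4) P3(4-5) P3(5-6) P3(6-7) P3(7-8) P3(8-9) P3(9-10) P1(10-15) P2(15-20) P1(20-24) P2(24-28)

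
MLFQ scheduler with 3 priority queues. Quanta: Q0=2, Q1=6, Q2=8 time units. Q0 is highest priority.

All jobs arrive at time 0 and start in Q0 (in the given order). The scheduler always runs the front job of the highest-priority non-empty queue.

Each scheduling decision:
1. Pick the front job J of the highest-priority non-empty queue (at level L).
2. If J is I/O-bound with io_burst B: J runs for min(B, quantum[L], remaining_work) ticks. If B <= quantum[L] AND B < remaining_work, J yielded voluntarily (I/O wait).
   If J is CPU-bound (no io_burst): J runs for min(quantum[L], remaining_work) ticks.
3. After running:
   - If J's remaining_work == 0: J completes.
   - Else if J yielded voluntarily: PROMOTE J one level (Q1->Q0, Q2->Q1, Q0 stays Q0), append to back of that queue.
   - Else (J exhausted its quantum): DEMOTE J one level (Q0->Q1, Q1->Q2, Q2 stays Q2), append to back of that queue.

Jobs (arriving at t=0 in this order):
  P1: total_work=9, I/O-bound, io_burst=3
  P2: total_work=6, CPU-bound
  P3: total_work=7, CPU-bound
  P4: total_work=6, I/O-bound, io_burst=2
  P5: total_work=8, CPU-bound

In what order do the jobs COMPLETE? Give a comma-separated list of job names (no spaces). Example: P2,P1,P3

t=0-2: P1@Q0 runs 2, rem=7, quantum used, demote→Q1. Q0=[P2,P3,P4,P5] Q1=[P1] Q2=[]
t=2-4: P2@Q0 runs 2, rem=4, quantum used, demote→Q1. Q0=[P3,P4,P5] Q1=[P1,P2] Q2=[]
t=4-6: P3@Q0 runs 2, rem=5, quantum used, demote→Q1. Q0=[P4,P5] Q1=[P1,P2,P3] Q2=[]
t=6-8: P4@Q0 runs 2, rem=4, I/O yield, promote→Q0. Q0=[P5,P4] Q1=[P1,P2,P3] Q2=[]
t=8-10: P5@Q0 runs 2, rem=6, quantum used, demote→Q1. Q0=[P4] Q1=[P1,P2,P3,P5] Q2=[]
t=10-12: P4@Q0 runs 2, rem=2, I/O yield, promote→Q0. Q0=[P4] Q1=[P1,P2,P3,P5] Q2=[]
t=12-14: P4@Q0 runs 2, rem=0, completes. Q0=[] Q1=[P1,P2,P3,P5] Q2=[]
t=14-17: P1@Q1 runs 3, rem=4, I/O yield, promote→Q0. Q0=[P1] Q1=[P2,P3,P5] Q2=[]
t=17-19: P1@Q0 runs 2, rem=2, quantum used, demote→Q1. Q0=[] Q1=[P2,P3,P5,P1] Q2=[]
t=19-23: P2@Q1 runs 4, rem=0, completes. Q0=[] Q1=[P3,P5,P1] Q2=[]
t=23-28: P3@Q1 runs 5, rem=0, completes. Q0=[] Q1=[P5,P1] Q2=[]
t=28-34: P5@Q1 runs 6, rem=0, completes. Q0=[] Q1=[P1] Q2=[]
t=34-36: P1@Q1 runs 2, rem=0, completes. Q0=[] Q1=[] Q2=[]

Answer: P4,P2,P3,P5,P1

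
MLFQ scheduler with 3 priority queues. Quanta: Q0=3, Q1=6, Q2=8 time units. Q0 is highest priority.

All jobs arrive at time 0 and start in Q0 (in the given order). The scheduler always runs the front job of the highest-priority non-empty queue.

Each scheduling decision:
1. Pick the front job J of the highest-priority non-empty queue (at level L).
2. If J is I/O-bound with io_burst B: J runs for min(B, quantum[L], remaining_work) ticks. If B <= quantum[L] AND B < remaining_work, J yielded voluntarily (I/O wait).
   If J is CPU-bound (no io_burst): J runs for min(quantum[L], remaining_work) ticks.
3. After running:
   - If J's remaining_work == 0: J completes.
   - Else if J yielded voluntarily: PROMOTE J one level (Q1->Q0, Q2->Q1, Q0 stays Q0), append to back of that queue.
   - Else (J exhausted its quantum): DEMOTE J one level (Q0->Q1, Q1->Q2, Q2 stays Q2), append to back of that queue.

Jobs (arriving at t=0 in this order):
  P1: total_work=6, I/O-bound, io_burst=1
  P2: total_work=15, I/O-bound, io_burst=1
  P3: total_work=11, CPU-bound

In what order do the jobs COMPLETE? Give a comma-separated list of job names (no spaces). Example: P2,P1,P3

t=0-1: P1@Q0 runs 1, rem=5, I/O yield, promote→Q0. Q0=[P2,P3,P1] Q1=[] Q2=[]
t=1-2: P2@Q0 runs 1, rem=14, I/O yield, promote→Q0. Q0=[P3,P1,P2] Q1=[] Q2=[]
t=2-5: P3@Q0 runs 3, rem=8, quantum used, demote→Q1. Q0=[P1,P2] Q1=[P3] Q2=[]
t=5-6: P1@Q0 runs 1, rem=4, I/O yield, promote→Q0. Q0=[P2,P1] Q1=[P3] Q2=[]
t=6-7: P2@Q0 runs 1, rem=13, I/O yield, promote→Q0. Q0=[P1,P2] Q1=[P3] Q2=[]
t=7-8: P1@Q0 runs 1, rem=3, I/O yield, promote→Q0. Q0=[P2,P1] Q1=[P3] Q2=[]
t=8-9: P2@Q0 runs 1, rem=12, I/O yield, promote→Q0. Q0=[P1,P2] Q1=[P3] Q2=[]
t=9-10: P1@Q0 runs 1, rem=2, I/O yield, promote→Q0. Q0=[P2,P1] Q1=[P3] Q2=[]
t=10-11: P2@Q0 runs 1, rem=11, I/O yield, promote→Q0. Q0=[P1,P2] Q1=[P3] Q2=[]
t=11-12: P1@Q0 runs 1, rem=1, I/O yield, promote→Q0. Q0=[P2,P1] Q1=[P3] Q2=[]
t=12-13: P2@Q0 runs 1, rem=10, I/O yield, promote→Q0. Q0=[P1,P2] Q1=[P3] Q2=[]
t=13-14: P1@Q0 runs 1, rem=0, completes. Q0=[P2] Q1=[P3] Q2=[]
t=14-15: P2@Q0 runs 1, rem=9, I/O yield, promote→Q0. Q0=[P2] Q1=[P3] Q2=[]
t=15-16: P2@Q0 runs 1, rem=8, I/O yield, promote→Q0. Q0=[P2] Q1=[P3] Q2=[]
t=16-17: P2@Q0 runs 1, rem=7, I/O yield, promote→Q0. Q0=[P2] Q1=[P3] Q2=[]
t=17-18: P2@Q0 runs 1, rem=6, I/O yield, promote→Q0. Q0=[P2] Q1=[P3] Q2=[]
t=18-19: P2@Q0 runs 1, rem=5, I/O yield, promote→Q0. Q0=[P2] Q1=[P3] Q2=[]
t=19-20: P2@Q0 runs 1, rem=4, I/O yield, promote→Q0. Q0=[P2] Q1=[P3] Q2=[]
t=20-21: P2@Q0 runs 1, rem=3, I/O yield, promote→Q0. Q0=[P2] Q1=[P3] Q2=[]
t=21-22: P2@Q0 runs 1, rem=2, I/O yield, promote→Q0. Q0=[P2] Q1=[P3] Q2=[]
t=22-23: P2@Q0 runs 1, rem=1, I/O yield, promote→Q0. Q0=[P2] Q1=[P3] Q2=[]
t=23-24: P2@Q0 runs 1, rem=0, completes. Q0=[] Q1=[P3] Q2=[]
t=24-30: P3@Q1 runs 6, rem=2, quantum used, demote→Q2. Q0=[] Q1=[] Q2=[P3]
t=30-32: P3@Q2 runs 2, rem=0, completes. Q0=[] Q1=[] Q2=[]

Answer: P1,P2,P3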